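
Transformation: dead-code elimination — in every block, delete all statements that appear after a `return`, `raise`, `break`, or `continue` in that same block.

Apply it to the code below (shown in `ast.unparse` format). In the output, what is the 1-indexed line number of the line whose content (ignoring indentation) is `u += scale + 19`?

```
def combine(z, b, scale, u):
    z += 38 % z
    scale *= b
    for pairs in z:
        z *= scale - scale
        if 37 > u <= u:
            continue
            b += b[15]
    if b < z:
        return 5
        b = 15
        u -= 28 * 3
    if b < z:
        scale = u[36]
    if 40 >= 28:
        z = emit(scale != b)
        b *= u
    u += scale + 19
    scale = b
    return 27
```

Transformed code:
def combine(z, b, scale, u):
    z += 38 % z
    scale *= b
    for pairs in z:
        z *= scale - scale
        if 37 > u <= u:
            continue
    if b < z:
        return 5
    if b < z:
        scale = u[36]
    if 40 >= 28:
        z = emit(scale != b)
        b *= u
    u += scale + 19
    scale = b
    return 27

15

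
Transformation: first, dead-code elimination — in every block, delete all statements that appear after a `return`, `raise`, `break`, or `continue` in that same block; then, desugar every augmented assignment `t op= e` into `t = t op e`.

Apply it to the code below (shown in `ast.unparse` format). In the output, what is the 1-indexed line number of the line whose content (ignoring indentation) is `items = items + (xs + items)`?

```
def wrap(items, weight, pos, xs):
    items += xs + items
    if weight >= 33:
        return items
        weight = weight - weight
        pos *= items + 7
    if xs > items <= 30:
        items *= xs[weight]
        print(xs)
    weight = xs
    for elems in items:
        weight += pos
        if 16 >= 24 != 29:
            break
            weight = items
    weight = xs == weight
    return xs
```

2

Transformed code:
def wrap(items, weight, pos, xs):
    items = items + (xs + items)
    if weight >= 33:
        return items
    if xs > items <= 30:
        items = items * xs[weight]
        print(xs)
    weight = xs
    for elems in items:
        weight = weight + pos
        if 16 >= 24 != 29:
            break
    weight = xs == weight
    return xs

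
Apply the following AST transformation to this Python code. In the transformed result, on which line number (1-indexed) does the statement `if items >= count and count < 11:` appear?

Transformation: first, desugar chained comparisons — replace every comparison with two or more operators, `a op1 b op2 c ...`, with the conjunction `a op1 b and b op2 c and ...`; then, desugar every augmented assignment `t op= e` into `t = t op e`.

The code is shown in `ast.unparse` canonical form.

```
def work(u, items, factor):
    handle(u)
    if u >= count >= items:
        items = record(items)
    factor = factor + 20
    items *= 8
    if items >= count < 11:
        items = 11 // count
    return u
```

Transformed code:
def work(u, items, factor):
    handle(u)
    if u >= count and count >= items:
        items = record(items)
    factor = factor + 20
    items = items * 8
    if items >= count and count < 11:
        items = 11 // count
    return u

7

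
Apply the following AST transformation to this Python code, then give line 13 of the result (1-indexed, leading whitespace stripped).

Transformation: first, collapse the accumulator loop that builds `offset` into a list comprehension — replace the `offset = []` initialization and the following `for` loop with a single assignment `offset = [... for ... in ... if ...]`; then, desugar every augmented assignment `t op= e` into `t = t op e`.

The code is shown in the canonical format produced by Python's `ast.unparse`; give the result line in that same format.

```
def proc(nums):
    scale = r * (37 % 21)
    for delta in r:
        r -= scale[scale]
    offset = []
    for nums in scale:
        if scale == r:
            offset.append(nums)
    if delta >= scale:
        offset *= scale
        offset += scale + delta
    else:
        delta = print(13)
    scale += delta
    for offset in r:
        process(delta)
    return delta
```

Transformed code:
def proc(nums):
    scale = r * (37 % 21)
    for delta in r:
        r = r - scale[scale]
    offset = [nums for nums in scale if scale == r]
    if delta >= scale:
        offset = offset * scale
        offset = offset + (scale + delta)
    else:
        delta = print(13)
    scale = scale + delta
    for offset in r:
        process(delta)
    return delta

process(delta)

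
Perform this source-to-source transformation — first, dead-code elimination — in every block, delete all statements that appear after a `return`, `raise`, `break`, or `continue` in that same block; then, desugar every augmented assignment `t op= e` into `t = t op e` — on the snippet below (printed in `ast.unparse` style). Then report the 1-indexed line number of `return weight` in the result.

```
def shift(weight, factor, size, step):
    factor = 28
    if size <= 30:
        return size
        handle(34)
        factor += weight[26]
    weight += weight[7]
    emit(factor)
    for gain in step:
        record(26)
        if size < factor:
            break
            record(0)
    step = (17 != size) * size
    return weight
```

12

Transformed code:
def shift(weight, factor, size, step):
    factor = 28
    if size <= 30:
        return size
    weight = weight + weight[7]
    emit(factor)
    for gain in step:
        record(26)
        if size < factor:
            break
    step = (17 != size) * size
    return weight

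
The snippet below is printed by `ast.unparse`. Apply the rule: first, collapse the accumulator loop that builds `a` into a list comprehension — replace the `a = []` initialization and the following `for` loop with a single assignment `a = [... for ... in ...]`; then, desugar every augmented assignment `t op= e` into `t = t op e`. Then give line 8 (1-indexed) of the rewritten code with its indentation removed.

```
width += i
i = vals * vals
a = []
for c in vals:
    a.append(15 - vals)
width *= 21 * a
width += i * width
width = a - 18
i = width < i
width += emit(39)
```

Transformed code:
width = width + i
i = vals * vals
a = [15 - vals for c in vals]
width = width * (21 * a)
width = width + i * width
width = a - 18
i = width < i
width = width + emit(39)

width = width + emit(39)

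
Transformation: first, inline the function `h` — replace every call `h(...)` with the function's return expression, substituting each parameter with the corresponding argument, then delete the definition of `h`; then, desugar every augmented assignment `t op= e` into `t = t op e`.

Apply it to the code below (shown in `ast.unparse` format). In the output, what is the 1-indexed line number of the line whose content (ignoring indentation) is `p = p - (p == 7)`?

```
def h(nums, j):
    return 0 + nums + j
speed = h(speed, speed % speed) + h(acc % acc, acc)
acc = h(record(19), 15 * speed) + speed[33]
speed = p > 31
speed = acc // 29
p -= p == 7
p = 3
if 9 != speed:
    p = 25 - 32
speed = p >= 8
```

5

Transformed code:
speed = 0 + speed + speed % speed + (0 + acc % acc + acc)
acc = 0 + record(19) + 15 * speed + speed[33]
speed = p > 31
speed = acc // 29
p = p - (p == 7)
p = 3
if 9 != speed:
    p = 25 - 32
speed = p >= 8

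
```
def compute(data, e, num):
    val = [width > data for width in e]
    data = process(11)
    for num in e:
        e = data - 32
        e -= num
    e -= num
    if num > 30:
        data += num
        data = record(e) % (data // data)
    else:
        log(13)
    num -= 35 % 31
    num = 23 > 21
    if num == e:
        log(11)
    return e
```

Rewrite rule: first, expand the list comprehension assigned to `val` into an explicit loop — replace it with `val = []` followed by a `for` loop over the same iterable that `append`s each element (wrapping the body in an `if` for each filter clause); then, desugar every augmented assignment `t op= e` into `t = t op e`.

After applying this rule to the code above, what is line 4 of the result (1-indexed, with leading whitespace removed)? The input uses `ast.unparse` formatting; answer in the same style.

val.append(width > data)

Transformed code:
def compute(data, e, num):
    val = []
    for width in e:
        val.append(width > data)
    data = process(11)
    for num in e:
        e = data - 32
        e = e - num
    e = e - num
    if num > 30:
        data = data + num
        data = record(e) % (data // data)
    else:
        log(13)
    num = num - 35 % 31
    num = 23 > 21
    if num == e:
        log(11)
    return e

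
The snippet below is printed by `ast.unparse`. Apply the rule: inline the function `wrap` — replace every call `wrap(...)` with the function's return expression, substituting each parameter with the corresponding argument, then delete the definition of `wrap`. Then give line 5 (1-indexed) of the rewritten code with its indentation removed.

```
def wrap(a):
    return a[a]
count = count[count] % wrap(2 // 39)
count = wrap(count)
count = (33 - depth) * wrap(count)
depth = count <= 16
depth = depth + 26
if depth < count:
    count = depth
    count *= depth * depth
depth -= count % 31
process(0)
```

Transformed code:
count = count[count] % (2 // 39)[2 // 39]
count = count[count]
count = (33 - depth) * count[count]
depth = count <= 16
depth = depth + 26
if depth < count:
    count = depth
    count *= depth * depth
depth -= count % 31
process(0)

depth = depth + 26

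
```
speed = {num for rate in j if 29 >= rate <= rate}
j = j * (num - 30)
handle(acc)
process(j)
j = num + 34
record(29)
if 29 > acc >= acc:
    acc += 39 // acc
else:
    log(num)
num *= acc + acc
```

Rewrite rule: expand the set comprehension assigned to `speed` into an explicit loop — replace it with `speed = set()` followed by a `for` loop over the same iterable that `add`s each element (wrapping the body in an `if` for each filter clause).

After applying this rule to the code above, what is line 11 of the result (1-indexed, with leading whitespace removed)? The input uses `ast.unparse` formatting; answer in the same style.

acc += 39 // acc

Transformed code:
speed = set()
for rate in j:
    if 29 >= rate <= rate:
        speed.add(num)
j = j * (num - 30)
handle(acc)
process(j)
j = num + 34
record(29)
if 29 > acc >= acc:
    acc += 39 // acc
else:
    log(num)
num *= acc + acc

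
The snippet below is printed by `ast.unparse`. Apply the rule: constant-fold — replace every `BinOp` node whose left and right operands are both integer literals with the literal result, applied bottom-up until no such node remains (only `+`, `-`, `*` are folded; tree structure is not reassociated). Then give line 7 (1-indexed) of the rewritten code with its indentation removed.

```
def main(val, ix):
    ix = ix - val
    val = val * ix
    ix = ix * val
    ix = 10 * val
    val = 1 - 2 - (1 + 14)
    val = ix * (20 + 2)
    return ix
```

Transformed code:
def main(val, ix):
    ix = ix - val
    val = val * ix
    ix = ix * val
    ix = 10 * val
    val = -16
    val = ix * 22
    return ix

val = ix * 22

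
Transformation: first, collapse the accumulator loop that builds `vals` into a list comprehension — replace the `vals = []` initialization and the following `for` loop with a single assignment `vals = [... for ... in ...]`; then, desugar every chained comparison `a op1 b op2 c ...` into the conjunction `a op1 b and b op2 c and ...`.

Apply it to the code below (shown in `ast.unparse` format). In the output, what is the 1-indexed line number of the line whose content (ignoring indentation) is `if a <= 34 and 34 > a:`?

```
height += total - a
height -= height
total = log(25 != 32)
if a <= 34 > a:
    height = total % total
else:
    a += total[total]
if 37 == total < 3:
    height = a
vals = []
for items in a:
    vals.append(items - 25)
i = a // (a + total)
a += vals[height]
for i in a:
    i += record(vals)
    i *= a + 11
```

Transformed code:
height += total - a
height -= height
total = log(25 != 32)
if a <= 34 and 34 > a:
    height = total % total
else:
    a += total[total]
if 37 == total and total < 3:
    height = a
vals = [items - 25 for items in a]
i = a // (a + total)
a += vals[height]
for i in a:
    i += record(vals)
    i *= a + 11

4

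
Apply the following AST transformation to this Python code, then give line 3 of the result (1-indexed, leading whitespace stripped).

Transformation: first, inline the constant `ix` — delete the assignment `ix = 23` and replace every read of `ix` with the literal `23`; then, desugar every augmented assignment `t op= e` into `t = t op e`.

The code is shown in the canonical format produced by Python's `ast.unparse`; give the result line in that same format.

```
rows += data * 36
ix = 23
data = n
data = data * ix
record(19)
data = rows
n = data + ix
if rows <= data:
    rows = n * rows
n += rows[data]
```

Transformed code:
rows = rows + data * 36
data = n
data = data * 23
record(19)
data = rows
n = data + 23
if rows <= data:
    rows = n * rows
n = n + rows[data]

data = data * 23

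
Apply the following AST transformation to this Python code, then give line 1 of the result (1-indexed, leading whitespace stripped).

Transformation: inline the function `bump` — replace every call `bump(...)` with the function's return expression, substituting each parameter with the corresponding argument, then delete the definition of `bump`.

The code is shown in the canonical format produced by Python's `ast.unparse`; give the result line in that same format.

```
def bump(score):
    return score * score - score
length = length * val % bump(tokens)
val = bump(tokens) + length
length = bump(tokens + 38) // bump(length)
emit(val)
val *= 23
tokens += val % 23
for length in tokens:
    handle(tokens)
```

Transformed code:
length = length * val % (tokens * tokens - tokens)
val = tokens * tokens - tokens + length
length = ((tokens + 38) * (tokens + 38) - (tokens + 38)) // (length * length - length)
emit(val)
val *= 23
tokens += val % 23
for length in tokens:
    handle(tokens)

length = length * val % (tokens * tokens - tokens)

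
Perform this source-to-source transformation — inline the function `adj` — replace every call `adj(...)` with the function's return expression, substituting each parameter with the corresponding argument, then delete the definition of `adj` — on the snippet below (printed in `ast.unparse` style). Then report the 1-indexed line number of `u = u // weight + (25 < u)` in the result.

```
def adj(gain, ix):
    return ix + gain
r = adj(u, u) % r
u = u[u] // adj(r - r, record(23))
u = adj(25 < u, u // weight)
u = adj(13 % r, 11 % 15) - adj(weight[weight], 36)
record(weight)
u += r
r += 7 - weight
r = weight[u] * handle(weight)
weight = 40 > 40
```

3

Transformed code:
r = (u + u) % r
u = u[u] // (record(23) + (r - r))
u = u // weight + (25 < u)
u = 11 % 15 + 13 % r - (36 + weight[weight])
record(weight)
u += r
r += 7 - weight
r = weight[u] * handle(weight)
weight = 40 > 40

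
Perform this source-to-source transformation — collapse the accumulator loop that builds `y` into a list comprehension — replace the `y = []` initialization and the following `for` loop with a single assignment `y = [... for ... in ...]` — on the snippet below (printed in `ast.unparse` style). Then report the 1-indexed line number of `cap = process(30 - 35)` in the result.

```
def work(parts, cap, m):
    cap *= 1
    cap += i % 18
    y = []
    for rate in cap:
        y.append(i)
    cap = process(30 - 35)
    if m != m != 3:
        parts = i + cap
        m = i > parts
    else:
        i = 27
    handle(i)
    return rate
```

5

Transformed code:
def work(parts, cap, m):
    cap *= 1
    cap += i % 18
    y = [i for rate in cap]
    cap = process(30 - 35)
    if m != m != 3:
        parts = i + cap
        m = i > parts
    else:
        i = 27
    handle(i)
    return rate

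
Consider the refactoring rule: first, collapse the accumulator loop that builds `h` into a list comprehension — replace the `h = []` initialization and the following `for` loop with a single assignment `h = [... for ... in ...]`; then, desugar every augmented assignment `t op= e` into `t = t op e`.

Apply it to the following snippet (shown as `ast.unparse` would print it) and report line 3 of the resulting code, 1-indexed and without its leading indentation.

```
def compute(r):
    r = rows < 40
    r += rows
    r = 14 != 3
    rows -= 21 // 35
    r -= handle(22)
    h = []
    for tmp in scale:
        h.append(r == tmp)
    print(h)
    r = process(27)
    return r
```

Transformed code:
def compute(r):
    r = rows < 40
    r = r + rows
    r = 14 != 3
    rows = rows - 21 // 35
    r = r - handle(22)
    h = [r == tmp for tmp in scale]
    print(h)
    r = process(27)
    return r

r = r + rows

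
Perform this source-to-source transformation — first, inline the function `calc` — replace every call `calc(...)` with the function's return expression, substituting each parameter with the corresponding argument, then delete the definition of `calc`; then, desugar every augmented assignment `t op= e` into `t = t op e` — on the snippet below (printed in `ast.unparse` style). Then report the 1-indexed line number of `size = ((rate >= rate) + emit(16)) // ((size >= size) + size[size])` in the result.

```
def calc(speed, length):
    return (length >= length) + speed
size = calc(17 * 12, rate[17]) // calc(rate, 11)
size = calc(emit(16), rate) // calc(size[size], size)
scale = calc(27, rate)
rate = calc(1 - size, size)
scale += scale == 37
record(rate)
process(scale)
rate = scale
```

Transformed code:
size = ((rate[17] >= rate[17]) + 17 * 12) // ((11 >= 11) + rate)
size = ((rate >= rate) + emit(16)) // ((size >= size) + size[size])
scale = (rate >= rate) + 27
rate = (size >= size) + (1 - size)
scale = scale + (scale == 37)
record(rate)
process(scale)
rate = scale

2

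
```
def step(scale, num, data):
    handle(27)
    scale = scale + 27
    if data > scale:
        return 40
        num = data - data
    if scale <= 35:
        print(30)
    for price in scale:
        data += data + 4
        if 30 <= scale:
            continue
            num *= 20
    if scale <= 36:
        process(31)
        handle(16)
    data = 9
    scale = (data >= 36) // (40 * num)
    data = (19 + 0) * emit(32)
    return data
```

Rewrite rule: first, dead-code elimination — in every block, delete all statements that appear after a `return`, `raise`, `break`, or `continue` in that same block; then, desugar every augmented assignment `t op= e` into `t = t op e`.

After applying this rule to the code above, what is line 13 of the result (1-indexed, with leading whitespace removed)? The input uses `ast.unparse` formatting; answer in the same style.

Transformed code:
def step(scale, num, data):
    handle(27)
    scale = scale + 27
    if data > scale:
        return 40
    if scale <= 35:
        print(30)
    for price in scale:
        data = data + (data + 4)
        if 30 <= scale:
            continue
    if scale <= 36:
        process(31)
        handle(16)
    data = 9
    scale = (data >= 36) // (40 * num)
    data = (19 + 0) * emit(32)
    return data

process(31)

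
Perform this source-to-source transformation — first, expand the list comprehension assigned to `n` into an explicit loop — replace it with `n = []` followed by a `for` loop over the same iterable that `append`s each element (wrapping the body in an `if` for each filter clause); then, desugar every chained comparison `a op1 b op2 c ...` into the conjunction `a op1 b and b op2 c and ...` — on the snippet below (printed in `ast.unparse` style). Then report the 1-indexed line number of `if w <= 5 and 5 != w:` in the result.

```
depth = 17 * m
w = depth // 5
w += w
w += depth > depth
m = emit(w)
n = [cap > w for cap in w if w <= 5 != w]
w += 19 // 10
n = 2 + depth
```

8

Transformed code:
depth = 17 * m
w = depth // 5
w += w
w += depth > depth
m = emit(w)
n = []
for cap in w:
    if w <= 5 and 5 != w:
        n.append(cap > w)
w += 19 // 10
n = 2 + depth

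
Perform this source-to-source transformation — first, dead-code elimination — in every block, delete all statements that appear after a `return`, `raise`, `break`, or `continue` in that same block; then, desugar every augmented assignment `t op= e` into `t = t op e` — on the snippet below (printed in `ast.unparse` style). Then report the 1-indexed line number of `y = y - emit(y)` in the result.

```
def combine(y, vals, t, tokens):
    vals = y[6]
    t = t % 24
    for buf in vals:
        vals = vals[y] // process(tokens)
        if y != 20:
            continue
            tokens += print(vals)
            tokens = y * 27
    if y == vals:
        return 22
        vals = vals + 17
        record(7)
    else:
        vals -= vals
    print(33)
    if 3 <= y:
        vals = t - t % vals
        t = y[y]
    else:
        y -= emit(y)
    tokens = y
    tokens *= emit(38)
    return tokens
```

17

Transformed code:
def combine(y, vals, t, tokens):
    vals = y[6]
    t = t % 24
    for buf in vals:
        vals = vals[y] // process(tokens)
        if y != 20:
            continue
    if y == vals:
        return 22
    else:
        vals = vals - vals
    print(33)
    if 3 <= y:
        vals = t - t % vals
        t = y[y]
    else:
        y = y - emit(y)
    tokens = y
    tokens = tokens * emit(38)
    return tokens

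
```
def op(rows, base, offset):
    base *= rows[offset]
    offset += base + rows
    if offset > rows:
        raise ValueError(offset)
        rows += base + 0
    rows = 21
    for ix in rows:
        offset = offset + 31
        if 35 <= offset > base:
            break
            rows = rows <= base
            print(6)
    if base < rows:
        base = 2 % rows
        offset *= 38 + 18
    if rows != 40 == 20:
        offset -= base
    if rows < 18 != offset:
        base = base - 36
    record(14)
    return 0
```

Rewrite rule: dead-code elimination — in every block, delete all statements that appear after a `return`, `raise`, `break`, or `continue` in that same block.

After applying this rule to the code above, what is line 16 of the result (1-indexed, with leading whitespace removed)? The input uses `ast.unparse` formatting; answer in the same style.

Transformed code:
def op(rows, base, offset):
    base *= rows[offset]
    offset += base + rows
    if offset > rows:
        raise ValueError(offset)
    rows = 21
    for ix in rows:
        offset = offset + 31
        if 35 <= offset > base:
            break
    if base < rows:
        base = 2 % rows
        offset *= 38 + 18
    if rows != 40 == 20:
        offset -= base
    if rows < 18 != offset:
        base = base - 36
    record(14)
    return 0

if rows < 18 != offset:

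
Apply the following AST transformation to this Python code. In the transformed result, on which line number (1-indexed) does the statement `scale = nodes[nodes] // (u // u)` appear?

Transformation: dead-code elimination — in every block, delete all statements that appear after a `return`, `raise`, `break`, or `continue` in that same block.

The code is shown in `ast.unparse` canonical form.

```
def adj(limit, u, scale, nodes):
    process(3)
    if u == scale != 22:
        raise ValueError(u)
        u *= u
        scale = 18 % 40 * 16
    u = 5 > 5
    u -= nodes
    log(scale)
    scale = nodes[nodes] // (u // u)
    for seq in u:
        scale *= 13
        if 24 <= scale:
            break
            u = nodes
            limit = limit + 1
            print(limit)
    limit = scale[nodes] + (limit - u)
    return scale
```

Transformed code:
def adj(limit, u, scale, nodes):
    process(3)
    if u == scale != 22:
        raise ValueError(u)
    u = 5 > 5
    u -= nodes
    log(scale)
    scale = nodes[nodes] // (u // u)
    for seq in u:
        scale *= 13
        if 24 <= scale:
            break
    limit = scale[nodes] + (limit - u)
    return scale

8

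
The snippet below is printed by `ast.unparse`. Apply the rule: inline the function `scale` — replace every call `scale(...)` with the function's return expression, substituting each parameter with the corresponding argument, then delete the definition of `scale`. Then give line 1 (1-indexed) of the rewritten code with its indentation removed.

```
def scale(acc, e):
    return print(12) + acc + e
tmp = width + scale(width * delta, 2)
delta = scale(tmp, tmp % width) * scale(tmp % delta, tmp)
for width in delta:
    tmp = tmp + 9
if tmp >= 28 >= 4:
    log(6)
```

tmp = width + (print(12) + width * delta + 2)

Transformed code:
tmp = width + (print(12) + width * delta + 2)
delta = (print(12) + tmp + tmp % width) * (print(12) + tmp % delta + tmp)
for width in delta:
    tmp = tmp + 9
if tmp >= 28 >= 4:
    log(6)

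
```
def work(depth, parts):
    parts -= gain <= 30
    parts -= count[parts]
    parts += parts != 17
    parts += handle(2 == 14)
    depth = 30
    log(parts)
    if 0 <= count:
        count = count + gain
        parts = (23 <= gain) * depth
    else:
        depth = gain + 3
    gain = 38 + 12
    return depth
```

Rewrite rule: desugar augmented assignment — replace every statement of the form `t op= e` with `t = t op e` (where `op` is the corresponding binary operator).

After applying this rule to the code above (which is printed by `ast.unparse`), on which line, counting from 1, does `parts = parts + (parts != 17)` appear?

Transformed code:
def work(depth, parts):
    parts = parts - (gain <= 30)
    parts = parts - count[parts]
    parts = parts + (parts != 17)
    parts = parts + handle(2 == 14)
    depth = 30
    log(parts)
    if 0 <= count:
        count = count + gain
        parts = (23 <= gain) * depth
    else:
        depth = gain + 3
    gain = 38 + 12
    return depth

4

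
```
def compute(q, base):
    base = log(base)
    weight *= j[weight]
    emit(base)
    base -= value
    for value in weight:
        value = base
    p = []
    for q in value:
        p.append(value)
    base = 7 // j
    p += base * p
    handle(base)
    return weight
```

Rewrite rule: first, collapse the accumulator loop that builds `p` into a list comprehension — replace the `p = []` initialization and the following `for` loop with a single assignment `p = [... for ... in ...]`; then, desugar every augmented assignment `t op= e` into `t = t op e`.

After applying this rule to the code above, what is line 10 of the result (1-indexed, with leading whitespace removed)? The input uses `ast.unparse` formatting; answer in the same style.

Transformed code:
def compute(q, base):
    base = log(base)
    weight = weight * j[weight]
    emit(base)
    base = base - value
    for value in weight:
        value = base
    p = [value for q in value]
    base = 7 // j
    p = p + base * p
    handle(base)
    return weight

p = p + base * p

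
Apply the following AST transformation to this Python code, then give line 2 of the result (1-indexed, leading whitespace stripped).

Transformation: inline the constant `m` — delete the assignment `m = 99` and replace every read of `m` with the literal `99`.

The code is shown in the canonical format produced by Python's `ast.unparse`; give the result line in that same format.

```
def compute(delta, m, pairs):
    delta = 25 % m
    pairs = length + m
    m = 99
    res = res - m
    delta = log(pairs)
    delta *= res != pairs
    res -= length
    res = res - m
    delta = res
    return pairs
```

Transformed code:
def compute(delta, m, pairs):
    delta = 25 % 99
    pairs = length + 99
    res = res - 99
    delta = log(pairs)
    delta *= res != pairs
    res -= length
    res = res - 99
    delta = res
    return pairs

delta = 25 % 99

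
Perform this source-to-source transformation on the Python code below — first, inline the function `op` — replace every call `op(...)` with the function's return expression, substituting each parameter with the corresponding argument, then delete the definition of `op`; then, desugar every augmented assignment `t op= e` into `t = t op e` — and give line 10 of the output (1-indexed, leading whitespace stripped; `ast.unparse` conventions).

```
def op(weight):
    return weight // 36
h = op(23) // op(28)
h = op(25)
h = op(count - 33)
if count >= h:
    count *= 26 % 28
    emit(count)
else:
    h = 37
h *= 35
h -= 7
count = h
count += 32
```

Transformed code:
h = 23 // 36 // (28 // 36)
h = 25 // 36
h = (count - 33) // 36
if count >= h:
    count = count * (26 % 28)
    emit(count)
else:
    h = 37
h = h * 35
h = h - 7
count = h
count = count + 32

h = h - 7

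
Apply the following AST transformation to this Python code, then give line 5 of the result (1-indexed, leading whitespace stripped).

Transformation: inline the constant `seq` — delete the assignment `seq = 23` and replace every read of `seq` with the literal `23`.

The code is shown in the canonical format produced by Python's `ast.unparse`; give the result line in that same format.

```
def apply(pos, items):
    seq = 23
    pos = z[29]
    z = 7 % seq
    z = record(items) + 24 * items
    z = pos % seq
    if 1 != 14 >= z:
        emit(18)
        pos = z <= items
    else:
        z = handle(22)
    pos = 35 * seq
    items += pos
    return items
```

z = pos % 23

Transformed code:
def apply(pos, items):
    pos = z[29]
    z = 7 % 23
    z = record(items) + 24 * items
    z = pos % 23
    if 1 != 14 >= z:
        emit(18)
        pos = z <= items
    else:
        z = handle(22)
    pos = 35 * 23
    items += pos
    return items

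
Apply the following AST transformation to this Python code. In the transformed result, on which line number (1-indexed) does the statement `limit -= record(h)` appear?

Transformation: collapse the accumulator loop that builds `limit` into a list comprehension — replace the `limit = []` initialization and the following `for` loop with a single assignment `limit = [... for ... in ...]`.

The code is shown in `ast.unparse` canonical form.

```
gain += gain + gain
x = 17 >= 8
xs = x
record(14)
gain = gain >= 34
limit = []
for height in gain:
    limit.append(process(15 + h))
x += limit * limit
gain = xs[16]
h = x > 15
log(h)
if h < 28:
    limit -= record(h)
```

Transformed code:
gain += gain + gain
x = 17 >= 8
xs = x
record(14)
gain = gain >= 34
limit = [process(15 + h) for height in gain]
x += limit * limit
gain = xs[16]
h = x > 15
log(h)
if h < 28:
    limit -= record(h)

12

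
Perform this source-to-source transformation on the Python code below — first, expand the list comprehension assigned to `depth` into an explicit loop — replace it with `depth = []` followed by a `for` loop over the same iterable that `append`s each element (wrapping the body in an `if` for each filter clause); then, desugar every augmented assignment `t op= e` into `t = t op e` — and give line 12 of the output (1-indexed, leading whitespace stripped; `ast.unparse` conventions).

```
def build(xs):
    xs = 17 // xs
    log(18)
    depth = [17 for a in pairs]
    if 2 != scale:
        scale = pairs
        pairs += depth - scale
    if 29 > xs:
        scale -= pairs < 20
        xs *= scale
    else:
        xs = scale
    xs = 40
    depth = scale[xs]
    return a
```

Transformed code:
def build(xs):
    xs = 17 // xs
    log(18)
    depth = []
    for a in pairs:
        depth.append(17)
    if 2 != scale:
        scale = pairs
        pairs = pairs + (depth - scale)
    if 29 > xs:
        scale = scale - (pairs < 20)
        xs = xs * scale
    else:
        xs = scale
    xs = 40
    depth = scale[xs]
    return a

xs = xs * scale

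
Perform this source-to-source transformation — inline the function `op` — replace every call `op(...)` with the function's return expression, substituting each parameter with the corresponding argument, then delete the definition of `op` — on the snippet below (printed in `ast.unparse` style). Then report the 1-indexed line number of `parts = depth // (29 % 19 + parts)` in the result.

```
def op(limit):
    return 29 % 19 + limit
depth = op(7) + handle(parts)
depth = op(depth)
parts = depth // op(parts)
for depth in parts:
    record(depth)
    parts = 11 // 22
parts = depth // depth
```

3

Transformed code:
depth = 29 % 19 + 7 + handle(parts)
depth = 29 % 19 + depth
parts = depth // (29 % 19 + parts)
for depth in parts:
    record(depth)
    parts = 11 // 22
parts = depth // depth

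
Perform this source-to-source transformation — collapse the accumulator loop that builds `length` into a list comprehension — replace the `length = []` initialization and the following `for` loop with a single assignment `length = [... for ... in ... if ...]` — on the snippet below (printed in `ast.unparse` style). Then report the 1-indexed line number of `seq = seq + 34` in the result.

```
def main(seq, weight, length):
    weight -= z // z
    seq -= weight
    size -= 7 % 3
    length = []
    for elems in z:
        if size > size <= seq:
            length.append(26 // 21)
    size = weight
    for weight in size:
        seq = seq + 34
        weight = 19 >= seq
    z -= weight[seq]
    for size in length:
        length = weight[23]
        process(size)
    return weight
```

Transformed code:
def main(seq, weight, length):
    weight -= z // z
    seq -= weight
    size -= 7 % 3
    length = [26 // 21 for elems in z if size > size <= seq]
    size = weight
    for weight in size:
        seq = seq + 34
        weight = 19 >= seq
    z -= weight[seq]
    for size in length:
        length = weight[23]
        process(size)
    return weight

8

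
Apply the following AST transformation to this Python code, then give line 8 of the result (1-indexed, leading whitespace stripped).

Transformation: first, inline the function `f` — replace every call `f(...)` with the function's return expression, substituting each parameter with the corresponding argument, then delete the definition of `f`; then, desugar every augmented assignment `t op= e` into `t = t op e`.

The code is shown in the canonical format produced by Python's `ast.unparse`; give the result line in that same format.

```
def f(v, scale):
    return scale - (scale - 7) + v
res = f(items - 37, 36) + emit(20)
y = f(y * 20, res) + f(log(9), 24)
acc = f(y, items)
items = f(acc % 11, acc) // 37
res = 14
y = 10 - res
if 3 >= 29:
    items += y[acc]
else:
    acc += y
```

Transformed code:
res = 36 - (36 - 7) + (items - 37) + emit(20)
y = res - (res - 7) + y * 20 + (24 - (24 - 7) + log(9))
acc = items - (items - 7) + y
items = (acc - (acc - 7) + acc % 11) // 37
res = 14
y = 10 - res
if 3 >= 29:
    items = items + y[acc]
else:
    acc = acc + y

items = items + y[acc]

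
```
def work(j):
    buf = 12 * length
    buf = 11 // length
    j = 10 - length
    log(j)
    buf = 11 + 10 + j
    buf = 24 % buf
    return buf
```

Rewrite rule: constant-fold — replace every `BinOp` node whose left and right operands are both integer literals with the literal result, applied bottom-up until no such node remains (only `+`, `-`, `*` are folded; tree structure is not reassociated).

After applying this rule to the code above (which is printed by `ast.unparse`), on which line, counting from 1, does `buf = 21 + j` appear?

Transformed code:
def work(j):
    buf = 12 * length
    buf = 11 // length
    j = 10 - length
    log(j)
    buf = 21 + j
    buf = 24 % buf
    return buf

6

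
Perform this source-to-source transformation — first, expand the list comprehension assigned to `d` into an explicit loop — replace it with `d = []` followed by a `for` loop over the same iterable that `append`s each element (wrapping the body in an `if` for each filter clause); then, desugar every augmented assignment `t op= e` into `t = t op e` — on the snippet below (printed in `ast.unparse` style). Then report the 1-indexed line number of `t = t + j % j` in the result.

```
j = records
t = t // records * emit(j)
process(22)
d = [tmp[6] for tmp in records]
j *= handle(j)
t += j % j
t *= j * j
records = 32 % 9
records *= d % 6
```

Transformed code:
j = records
t = t // records * emit(j)
process(22)
d = []
for tmp in records:
    d.append(tmp[6])
j = j * handle(j)
t = t + j % j
t = t * (j * j)
records = 32 % 9
records = records * (d % 6)

8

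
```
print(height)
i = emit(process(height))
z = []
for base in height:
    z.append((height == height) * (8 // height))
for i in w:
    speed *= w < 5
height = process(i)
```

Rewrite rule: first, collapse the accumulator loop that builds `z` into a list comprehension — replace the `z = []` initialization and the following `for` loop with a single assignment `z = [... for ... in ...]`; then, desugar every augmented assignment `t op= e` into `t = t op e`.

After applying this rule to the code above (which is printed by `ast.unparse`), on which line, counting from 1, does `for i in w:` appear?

Transformed code:
print(height)
i = emit(process(height))
z = [(height == height) * (8 // height) for base in height]
for i in w:
    speed = speed * (w < 5)
height = process(i)

4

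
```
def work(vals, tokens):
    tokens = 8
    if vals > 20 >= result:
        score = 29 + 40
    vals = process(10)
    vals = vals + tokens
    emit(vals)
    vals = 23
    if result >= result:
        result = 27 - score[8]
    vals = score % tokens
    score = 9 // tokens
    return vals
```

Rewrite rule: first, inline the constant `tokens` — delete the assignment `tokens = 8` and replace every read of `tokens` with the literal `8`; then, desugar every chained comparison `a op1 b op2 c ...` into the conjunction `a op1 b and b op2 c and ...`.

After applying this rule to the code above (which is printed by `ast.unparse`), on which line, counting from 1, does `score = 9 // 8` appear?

11

Transformed code:
def work(vals, tokens):
    if vals > 20 and 20 >= result:
        score = 29 + 40
    vals = process(10)
    vals = vals + 8
    emit(vals)
    vals = 23
    if result >= result:
        result = 27 - score[8]
    vals = score % 8
    score = 9 // 8
    return vals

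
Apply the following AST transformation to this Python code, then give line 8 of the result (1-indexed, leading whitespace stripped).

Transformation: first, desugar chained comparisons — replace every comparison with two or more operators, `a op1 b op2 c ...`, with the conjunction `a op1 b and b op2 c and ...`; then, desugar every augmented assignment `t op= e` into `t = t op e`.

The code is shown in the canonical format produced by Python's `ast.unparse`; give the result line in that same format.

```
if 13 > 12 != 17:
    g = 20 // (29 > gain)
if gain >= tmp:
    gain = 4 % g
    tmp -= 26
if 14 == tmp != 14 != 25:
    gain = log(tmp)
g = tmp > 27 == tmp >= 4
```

g = tmp > 27 and 27 == tmp and (tmp >= 4)

Transformed code:
if 13 > 12 and 12 != 17:
    g = 20 // (29 > gain)
if gain >= tmp:
    gain = 4 % g
    tmp = tmp - 26
if 14 == tmp and tmp != 14 and (14 != 25):
    gain = log(tmp)
g = tmp > 27 and 27 == tmp and (tmp >= 4)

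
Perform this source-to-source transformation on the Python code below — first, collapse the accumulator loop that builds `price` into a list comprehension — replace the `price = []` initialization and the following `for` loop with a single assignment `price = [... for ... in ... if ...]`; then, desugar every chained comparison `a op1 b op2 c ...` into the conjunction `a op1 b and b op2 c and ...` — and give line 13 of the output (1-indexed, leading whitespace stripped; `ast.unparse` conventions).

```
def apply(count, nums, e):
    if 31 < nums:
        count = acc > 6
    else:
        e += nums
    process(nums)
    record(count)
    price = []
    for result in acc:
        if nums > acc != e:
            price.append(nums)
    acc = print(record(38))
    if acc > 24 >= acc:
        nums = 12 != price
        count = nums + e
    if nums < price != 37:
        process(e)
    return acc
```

Transformed code:
def apply(count, nums, e):
    if 31 < nums:
        count = acc > 6
    else:
        e += nums
    process(nums)
    record(count)
    price = [nums for result in acc if nums > acc and acc != e]
    acc = print(record(38))
    if acc > 24 and 24 >= acc:
        nums = 12 != price
        count = nums + e
    if nums < price and price != 37:
        process(e)
    return acc

if nums < price and price != 37: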